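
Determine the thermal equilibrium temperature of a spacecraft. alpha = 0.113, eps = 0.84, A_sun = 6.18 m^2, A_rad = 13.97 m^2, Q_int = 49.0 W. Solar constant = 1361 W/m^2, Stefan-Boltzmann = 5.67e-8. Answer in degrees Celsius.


Numerator = alpha*S*A_sun + Q_int = 0.113*1361*6.18 + 49.0 = 999.4407 W
Denominator = eps*sigma*A_rad = 0.84*5.67e-8*13.97 = 6.6536316e-07 W/K^4
T^4 = 1.5020981e+09 K^4
T = 196.8677 K = -76.2823 C

-76.2823 degrees Celsius


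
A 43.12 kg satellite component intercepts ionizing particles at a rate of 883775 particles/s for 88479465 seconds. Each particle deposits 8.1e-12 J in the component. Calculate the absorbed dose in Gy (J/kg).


Total energy deposited = rate * time * E_per
  = 883775 * 88479465 * 8.1e-12 = 633.3871 J
Dose = E_total / mass = 633.3871 / 43.12
Dose = 14.6889 Gy

14.6889 Gy


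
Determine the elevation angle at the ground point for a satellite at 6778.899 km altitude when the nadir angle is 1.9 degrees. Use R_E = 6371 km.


r = R_E + alt = 13149.8990 km
Law of sines in the satellite / Earth-center / ground-point triangle:
  sin(nadir)/R_E = sin(90 + el)/r  =>  cos(el) = (r/R_E)*sin(nadir)
cos(el) = (13149.8990 / 6371.0000) * sin(1.9 deg) = 0.06843309
el = arccos(0.06843309) = 86.0760 deg
(Earth-central angle = 90 - nadir - el = 2.0240 deg)

86.0760 degrees


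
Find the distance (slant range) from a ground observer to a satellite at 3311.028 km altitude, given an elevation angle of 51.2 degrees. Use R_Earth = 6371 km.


h = 3311.028 km, el = 51.2 deg
d = -R_E*sin(el) + sqrt((R_E*sin(el))^2 + 2*R_E*h + h^2)
d = -6371.0000*sin(0.8936086) + sqrt((6371.0000*0.779338)^2 + 2*6371.0000*3311.028 + 3311.028^2)
d = 3855.5442 km

3855.5442 km


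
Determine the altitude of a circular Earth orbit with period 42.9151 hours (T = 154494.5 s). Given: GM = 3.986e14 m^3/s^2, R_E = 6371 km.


T = 154494.5 s
r = (mu*T^2/(4*pi^2))^(1/3) = (3.986e14 * 154494.5^2 / (4*pi^2))^(1/3)
r = 6.2230201e+07 m = 62230.2007 km
alt = r - R_E = 62230.2007 - 6371 = 55859.2007 km

55859.2007 km


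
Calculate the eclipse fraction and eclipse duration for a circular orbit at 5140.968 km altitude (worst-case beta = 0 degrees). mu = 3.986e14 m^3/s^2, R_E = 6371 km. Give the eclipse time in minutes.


r = 11511.9680 km
T = 204.8728 min
Eclipse fraction = arcsin(R_E/r)/pi = arcsin(6371.0000/11511.9680)/pi
= arcsin(0.5534241)/pi = 0.1866791
Eclipse duration = 0.1866791 * 204.8728 = 38.2455 min

38.2455 minutes


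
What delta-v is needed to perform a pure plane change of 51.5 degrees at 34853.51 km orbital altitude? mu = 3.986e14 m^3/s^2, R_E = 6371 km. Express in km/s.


r = 41224.5100 km = 4.122451e+07 m
V = sqrt(mu/r) = 3109.5024 m/s
di = 51.5 deg = 0.8988446 rad
dV = 2*V*sin(di/2) = 2*3109.5024*sin(0.4494223)
dV = 2701.8171 m/s = 2.7018 km/s

2.7018 km/s


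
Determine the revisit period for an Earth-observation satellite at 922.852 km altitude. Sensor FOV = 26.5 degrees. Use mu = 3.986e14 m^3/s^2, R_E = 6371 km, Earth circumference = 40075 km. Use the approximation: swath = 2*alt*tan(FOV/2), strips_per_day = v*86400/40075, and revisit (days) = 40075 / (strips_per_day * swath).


swath = 2*922.852*tan(0.2312561) = 434.6056 km
v = sqrt(mu/r) = 7392.4803 m/s = 7.3925 km/s
strips/day = v*86400/40075 = 7.3925*86400/40075 = 15.9379
coverage/day = strips * swath = 15.9379 * 434.6056 = 6926.6893 km
revisit = 40075 / 6926.6893 = 5.7856 days

5.7856 days


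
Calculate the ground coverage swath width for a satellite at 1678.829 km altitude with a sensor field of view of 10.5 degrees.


FOV = 10.5 deg = 0.1832596 rad
swath = 2 * alt * tan(FOV/2) = 2 * 1678.829 * tan(0.09162979)
swath = 2 * 1678.829 * 0.09188709
swath = 308.5254 km

308.5254 km


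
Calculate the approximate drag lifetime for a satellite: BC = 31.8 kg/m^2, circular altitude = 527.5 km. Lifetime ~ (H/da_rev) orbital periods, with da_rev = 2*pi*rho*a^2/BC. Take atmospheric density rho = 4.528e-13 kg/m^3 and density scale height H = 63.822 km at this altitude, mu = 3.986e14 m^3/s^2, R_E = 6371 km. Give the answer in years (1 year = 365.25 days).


a = R_E + alt = 6898.5000 km = 6.8985e+06 m
da_rev = 2*pi*rho*a^2/BC = 2*pi*4.528e-13*(6.8985e+06)^2/31.8 = 4.257636 m per revolution
N = H/da_rev = 63822.0000 m / 4.257636 m = 14990.0094 revolutions
P = 2*pi*sqrt(a^3/mu) = 5702.2102 s
lifetime = N*P = 14990.0094 * 5702.2102 = 8.5476185e+07 s = 989.3077 days
years = 989.3077 / 365.25 = 2.7086 years

2.7086 years


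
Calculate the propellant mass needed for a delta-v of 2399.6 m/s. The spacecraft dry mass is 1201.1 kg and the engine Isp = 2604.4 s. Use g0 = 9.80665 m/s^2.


ve = Isp * g0 = 2604.4 * 9.80665 = 25540.439260 m/s
mass ratio = exp(dv/ve) = exp(2399.6/25540.439260) = 1.09850808
m_prop = m_dry * (mr - 1) = 1201.1 * (1.09850808 - 1)
m_prop = 118.3181 kg

118.3181 kg


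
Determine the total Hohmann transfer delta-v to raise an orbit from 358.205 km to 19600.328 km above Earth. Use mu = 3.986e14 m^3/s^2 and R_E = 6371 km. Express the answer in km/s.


r1 = 6729.2050 km = 6.729205e+06 m
r2 = 25971.3280 km = 2.5971328e+07 m
dv1 = sqrt(mu/r1)*(sqrt(2*r2/(r1+r2)) - 1) = 2003.6085 m/s
dv2 = sqrt(mu/r2)*(1 - sqrt(2*r1/(r1+r2))) = 1404.3324 m/s
total dv = |dv1| + |dv2| = 2003.6085 + 1404.3324 = 3407.9409 m/s = 3.4079 km/s

3.4079 km/s


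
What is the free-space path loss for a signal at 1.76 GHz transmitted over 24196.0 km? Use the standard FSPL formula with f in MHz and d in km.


f = 1.76 GHz = 1760.0000 MHz
d = 24196.0 km
FSPL = 32.44 + 20*log10(1760.0000) + 20*log10(24196.0)
FSPL = 32.44 + 64.9103 + 87.6749
FSPL = 185.0251 dB

185.0251 dB


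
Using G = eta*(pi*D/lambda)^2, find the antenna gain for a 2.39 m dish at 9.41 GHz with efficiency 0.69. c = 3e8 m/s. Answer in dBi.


lambda = c/f = 3e8 / 9.41e+09 = 0.03188098 m
G = eta*(pi*D/lambda)^2 = 0.69*(pi*2.39/0.03188098)^2
G = 38272.0192 (linear)
G = 10*log10(38272.0192) = 45.8288 dBi

45.8288 dBi


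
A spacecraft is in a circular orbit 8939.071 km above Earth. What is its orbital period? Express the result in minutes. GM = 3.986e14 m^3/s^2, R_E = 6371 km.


r = 15310.0710 km = 1.5310071e+07 m
T = 2*pi*sqrt(r^3/mu) = 2*pi*sqrt(3.5886542e+21 / 3.986e14)
T = 18852.8507 s = 314.2142 min

314.2142 minutes


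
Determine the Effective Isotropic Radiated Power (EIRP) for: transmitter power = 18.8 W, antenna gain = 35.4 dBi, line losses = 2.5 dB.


Pt = 18.8 W = 12.7416 dBW
EIRP = Pt_dBW + Gt - losses = 12.7416 + 35.4 - 2.5 = 45.6416 dBW

45.6416 dBW


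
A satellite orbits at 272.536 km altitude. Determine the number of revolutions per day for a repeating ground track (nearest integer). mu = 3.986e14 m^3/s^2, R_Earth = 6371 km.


r = 6.643536e+06 m
T = 2*pi*sqrt(r^3/mu) = 5389.0245 s = 89.8171 min
revs/day = 1440 / 89.8171 = 16.0326
Rounded: 16 revolutions per day

16 revolutions per day


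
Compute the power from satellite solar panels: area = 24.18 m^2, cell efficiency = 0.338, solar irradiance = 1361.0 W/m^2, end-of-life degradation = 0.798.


P = area * eta * S * degradation
P = 24.18 * 0.338 * 1361.0 * 0.798
P = 8876.3417 W

8876.3417 W


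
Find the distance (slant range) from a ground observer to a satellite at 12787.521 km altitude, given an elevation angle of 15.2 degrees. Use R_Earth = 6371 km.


h = 12787.521 km, el = 15.2 deg
d = -R_E*sin(el) + sqrt((R_E*sin(el))^2 + 2*R_E*h + h^2)
d = -6371.0000*sin(0.26529) + sqrt((6371.0000*0.2621892)^2 + 2*6371.0000*12787.521 + 12787.521^2)
d = 16474.8276 km

16474.8276 km


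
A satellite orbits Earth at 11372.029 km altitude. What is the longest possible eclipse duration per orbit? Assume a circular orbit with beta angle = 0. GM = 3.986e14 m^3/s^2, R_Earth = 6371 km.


r = 17743.0290 km
T = 392.0140 min
Eclipse fraction = arcsin(R_E/r)/pi = arcsin(6371.0000/17743.0290)/pi
= arcsin(0.3590706)/pi = 0.1169063
Eclipse duration = 0.1169063 * 392.0140 = 45.8289 min

45.8289 minutes


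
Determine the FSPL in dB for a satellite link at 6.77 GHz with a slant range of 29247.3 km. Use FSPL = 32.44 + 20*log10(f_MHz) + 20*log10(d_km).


f = 6.77 GHz = 6770.0000 MHz
d = 29247.3 km
FSPL = 32.44 + 20*log10(6770.0000) + 20*log10(29247.3)
FSPL = 32.44 + 76.6118 + 89.3217
FSPL = 198.3735 dB

198.3735 dB


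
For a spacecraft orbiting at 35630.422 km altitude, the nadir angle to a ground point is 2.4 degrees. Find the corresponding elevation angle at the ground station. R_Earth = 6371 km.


r = R_E + alt = 42001.4220 km
Law of sines in the satellite / Earth-center / ground-point triangle:
  sin(nadir)/R_E = sin(90 + el)/r  =>  cos(el) = (r/R_E)*sin(nadir)
cos(el) = (42001.4220 / 6371.0000) * sin(2.4 deg) = 0.2760692
el = arccos(0.2760692) = 73.9743 deg
(Earth-central angle = 90 - nadir - el = 13.6257 deg)

73.9743 degrees


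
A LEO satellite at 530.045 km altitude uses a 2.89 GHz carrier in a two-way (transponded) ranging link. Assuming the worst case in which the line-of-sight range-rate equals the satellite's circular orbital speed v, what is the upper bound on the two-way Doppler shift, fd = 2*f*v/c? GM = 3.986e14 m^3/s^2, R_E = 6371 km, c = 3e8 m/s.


r = 6.901045e+06 m
v = sqrt(mu/r) = 7599.9584 m/s (worst-case radial velocity)
f = 2.89 GHz = 2.89e+09 Hz
fd = 2*f*v/c = 2*2.89e+09*7599.9584/3.0e+08
fd = 146425.8660 Hz

146425.8660 Hz


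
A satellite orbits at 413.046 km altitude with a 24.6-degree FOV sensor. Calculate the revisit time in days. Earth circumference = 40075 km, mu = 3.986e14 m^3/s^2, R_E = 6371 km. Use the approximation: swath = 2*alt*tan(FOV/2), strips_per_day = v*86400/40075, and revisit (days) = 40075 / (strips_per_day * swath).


swath = 2*413.046*tan(0.2146755) = 180.1172 km
v = sqrt(mu/r) = 7665.2135 m/s = 7.6652 km/s
strips/day = v*86400/40075 = 7.6652*86400/40075 = 16.5259
coverage/day = strips * swath = 16.5259 * 180.1172 = 2976.5941 km
revisit = 40075 / 2976.5941 = 13.4634 days

13.4634 days


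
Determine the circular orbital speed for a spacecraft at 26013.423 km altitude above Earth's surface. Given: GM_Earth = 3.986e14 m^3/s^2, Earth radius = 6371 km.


r = R_E + alt = 6371.0 + 26013.423 = 32384.4230 km = 3.2384423e+07 m
v = sqrt(mu/r) = sqrt(3.986e14 / 3.2384423e+07) = 3508.3310 m/s = 3.5083 km/s

3.5083 km/s


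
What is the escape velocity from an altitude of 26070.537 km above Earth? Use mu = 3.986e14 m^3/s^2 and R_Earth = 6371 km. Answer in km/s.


r = 6371.0 + 26070.537 = 32441.5370 km = 3.2441537e+07 m
v_esc = sqrt(2*mu/r) = sqrt(2*3.986e14 / 3.2441537e+07)
v_esc = 4957.1600 m/s = 4.9572 km/s

4.9572 km/s


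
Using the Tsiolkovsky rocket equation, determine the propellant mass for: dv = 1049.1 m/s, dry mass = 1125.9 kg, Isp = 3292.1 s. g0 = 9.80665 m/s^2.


ve = Isp * g0 = 3292.1 * 9.80665 = 32284.472465 m/s
mass ratio = exp(dv/ve) = exp(1049.1/32284.472465) = 1.03302924
m_prop = m_dry * (mr - 1) = 1125.9 * (1.03302924 - 1)
m_prop = 37.1876 kg

37.1876 kg


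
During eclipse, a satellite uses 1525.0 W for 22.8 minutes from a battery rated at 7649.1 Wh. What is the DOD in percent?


E_used = P * t / 60 = 1525.0 * 22.8 / 60 = 579.5000 Wh
DOD = E_used / E_total * 100 = 579.5000 / 7649.1 * 100
DOD = 7.5761 %

7.5761 %


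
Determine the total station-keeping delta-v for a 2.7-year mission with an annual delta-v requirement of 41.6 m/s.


dV = rate * years = 41.6 * 2.7
dV = 112.3200 m/s

112.3200 m/s


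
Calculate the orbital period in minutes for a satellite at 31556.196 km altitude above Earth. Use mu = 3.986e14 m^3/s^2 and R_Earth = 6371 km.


r = 37927.1960 km = 3.7927196e+07 m
T = 2*pi*sqrt(r^3/mu) = 2*pi*sqrt(5.4557217e+22 / 3.986e14)
T = 73508.4601 s = 1225.1410 min

1225.1410 minutes


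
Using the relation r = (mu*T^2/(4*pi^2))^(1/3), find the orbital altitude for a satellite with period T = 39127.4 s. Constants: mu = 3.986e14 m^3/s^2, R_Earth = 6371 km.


T = 39127.4 s
r = (mu*T^2/(4*pi^2))^(1/3) = (3.986e14 * 39127.4^2 / (4*pi^2))^(1/3)
r = 2.4910351e+07 m = 24910.3509 km
alt = r - R_E = 24910.3509 - 6371 = 18539.3509 km

18539.3509 km


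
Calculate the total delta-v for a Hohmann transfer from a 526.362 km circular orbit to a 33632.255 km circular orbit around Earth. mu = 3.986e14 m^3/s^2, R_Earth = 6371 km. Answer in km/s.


r1 = 6897.3620 km = 6.897362e+06 m
r2 = 40003.2550 km = 4.0003255e+07 m
dv1 = sqrt(mu/r1)*(sqrt(2*r2/(r1+r2)) - 1) = 2326.8987 m/s
dv2 = sqrt(mu/r2)*(1 - sqrt(2*r1/(r1+r2))) = 1444.6717 m/s
total dv = |dv1| + |dv2| = 2326.8987 + 1444.6717 = 3771.5704 m/s = 3.7716 km/s

3.7716 km/s


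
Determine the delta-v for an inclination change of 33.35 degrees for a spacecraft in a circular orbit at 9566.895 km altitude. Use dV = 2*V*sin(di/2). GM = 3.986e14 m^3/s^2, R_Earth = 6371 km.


r = 15937.8950 km = 1.5937895e+07 m
V = sqrt(mu/r) = 5000.9575 m/s
di = 33.35 deg = 0.5820673 rad
dV = 2*V*sin(di/2) = 2*5000.9575*sin(0.2910337)
dV = 2869.9751 m/s = 2.8700 km/s

2.8700 km/s


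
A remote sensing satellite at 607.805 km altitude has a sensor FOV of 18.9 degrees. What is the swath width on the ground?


FOV = 18.9 deg = 0.3298672 rad
swath = 2 * alt * tan(FOV/2) = 2 * 607.805 * tan(0.1649336)
swath = 2 * 607.805 * 0.1664456
swath = 202.3330 km

202.3330 km


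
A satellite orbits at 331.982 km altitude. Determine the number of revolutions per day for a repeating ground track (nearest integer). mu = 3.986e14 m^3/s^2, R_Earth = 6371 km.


r = 6.702982e+06 m
T = 2*pi*sqrt(r^3/mu) = 5461.5171 s = 91.0253 min
revs/day = 1440 / 91.0253 = 15.8198
Rounded: 16 revolutions per day

16 revolutions per day


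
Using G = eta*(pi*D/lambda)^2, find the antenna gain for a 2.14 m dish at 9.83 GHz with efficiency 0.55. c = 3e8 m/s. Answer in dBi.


lambda = c/f = 3e8 / 9.83e+09 = 0.03051882 m
G = eta*(pi*D/lambda)^2 = 0.55*(pi*2.14/0.03051882)^2
G = 26690.3647 (linear)
G = 10*log10(26690.3647) = 44.2635 dBi

44.2635 dBi


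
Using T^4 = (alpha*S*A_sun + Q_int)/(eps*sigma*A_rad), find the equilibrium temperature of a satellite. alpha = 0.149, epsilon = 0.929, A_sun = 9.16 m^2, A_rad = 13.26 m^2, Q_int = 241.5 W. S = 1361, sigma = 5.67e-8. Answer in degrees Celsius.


Numerator = alpha*S*A_sun + Q_int = 0.149*1361*9.16 + 241.5 = 2099.0472 W
Denominator = eps*sigma*A_rad = 0.929*5.67e-8*13.26 = 6.9846122e-07 W/K^4
T^4 = 3.0052452e+09 K^4
T = 234.1370 K = -39.0130 C

-39.0130 degrees Celsius


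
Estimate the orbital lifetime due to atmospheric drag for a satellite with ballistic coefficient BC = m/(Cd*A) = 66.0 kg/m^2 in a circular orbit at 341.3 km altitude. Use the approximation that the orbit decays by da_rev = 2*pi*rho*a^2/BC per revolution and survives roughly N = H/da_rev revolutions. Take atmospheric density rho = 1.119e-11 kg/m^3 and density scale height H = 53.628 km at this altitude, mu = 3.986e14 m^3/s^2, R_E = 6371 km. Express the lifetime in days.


a = R_E + alt = 6712.3000 km = 6.7123e+06 m
da_rev = 2*pi*rho*a^2/BC = 2*pi*1.119e-11*(6.7123e+06)^2/66.0 = 47.996408 m per revolution
N = H/da_rev = 53628.0000 m / 47.996408 m = 1117.3336 revolutions
P = 2*pi*sqrt(a^3/mu) = 5472.9094 s
lifetime = N*P = 1117.3336 * 5472.9094 = 6.1150656e+06 s = 70.7762 days

70.7762 days


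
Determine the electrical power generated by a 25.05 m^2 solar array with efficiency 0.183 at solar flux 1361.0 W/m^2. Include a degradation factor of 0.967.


P = area * eta * S * degradation
P = 25.05 * 0.183 * 1361.0 * 0.967
P = 6033.1402 W

6033.1402 W


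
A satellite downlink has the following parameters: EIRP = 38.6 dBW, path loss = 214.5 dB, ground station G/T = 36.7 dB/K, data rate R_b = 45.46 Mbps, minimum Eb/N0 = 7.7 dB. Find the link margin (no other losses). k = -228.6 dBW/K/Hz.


C/N0 = EIRP - FSPL + G/T - k = 38.6 - 214.5 + 36.7 - (-228.6)
C/N0 = 89.4000 dB-Hz
R_b = 45.46 Mbps = 4.546e+07 bps -> 10*log10(R_b) = 76.5763 dB-Hz
Eb/N0 = C/N0 - 10*log10(R_b) = 89.4000 - 76.5763 = 12.8237 dB
Margin = Eb/N0 - Eb/N0_req = 12.8237 - 7.7 = 5.1237 dB (link closes)

5.1237 dB


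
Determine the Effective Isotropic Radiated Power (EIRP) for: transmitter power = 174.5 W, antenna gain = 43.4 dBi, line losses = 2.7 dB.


Pt = 174.5 W = 22.4180 dBW
EIRP = Pt_dBW + Gt - losses = 22.4180 + 43.4 - 2.7 = 63.1180 dBW

63.1180 dBW


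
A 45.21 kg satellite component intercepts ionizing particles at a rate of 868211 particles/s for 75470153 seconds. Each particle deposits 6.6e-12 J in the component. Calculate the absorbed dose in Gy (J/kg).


Total energy deposited = rate * time * E_per
  = 868211 * 75470153 * 6.6e-12 = 432.4585 J
Dose = E_total / mass = 432.4585 / 45.21
Dose = 9.5655 Gy

9.5655 Gy


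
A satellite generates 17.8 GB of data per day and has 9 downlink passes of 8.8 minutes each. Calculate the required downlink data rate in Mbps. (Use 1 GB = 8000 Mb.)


total contact time = 9 * 8.8 * 60 = 4752.0000 s
data = 17.8 GB = 142400.0000 Mb
rate = 142400.0000 / 4752.0000 = 29.9663 Mbps

29.9663 Mbps


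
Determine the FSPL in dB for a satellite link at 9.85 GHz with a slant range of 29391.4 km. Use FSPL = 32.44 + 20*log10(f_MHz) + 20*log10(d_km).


f = 9.85 GHz = 9850.0000 MHz
d = 29391.4 km
FSPL = 32.44 + 20*log10(9850.0000) + 20*log10(29391.4)
FSPL = 32.44 + 79.8687 + 89.3644
FSPL = 201.6731 dB

201.6731 dB


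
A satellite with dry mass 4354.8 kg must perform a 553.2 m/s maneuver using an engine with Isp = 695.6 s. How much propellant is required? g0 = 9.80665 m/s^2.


ve = Isp * g0 = 695.6 * 9.80665 = 6821.505740 m/s
mass ratio = exp(dv/ve) = exp(553.2/6821.505740) = 1.08447551
m_prop = m_dry * (mr - 1) = 4354.8 * (1.08447551 - 1)
m_prop = 367.8739 kg

367.8739 kg


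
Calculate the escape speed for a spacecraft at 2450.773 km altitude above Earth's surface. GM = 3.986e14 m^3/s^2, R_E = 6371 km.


r = 6371.0 + 2450.773 = 8821.7730 km = 8.821773e+06 m
v_esc = sqrt(2*mu/r) = sqrt(2*3.986e14 / 8.821773e+06)
v_esc = 9506.1728 m/s = 9.5062 km/s

9.5062 km/s


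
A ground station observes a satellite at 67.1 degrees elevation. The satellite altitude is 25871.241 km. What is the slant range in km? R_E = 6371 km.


h = 25871.241 km, el = 67.1 deg
d = -R_E*sin(el) + sqrt((R_E*sin(el))^2 + 2*R_E*h + h^2)
d = -6371.0000*sin(1.1711) + sqrt((6371.0000*0.9211854)^2 + 2*6371.0000*25871.241 + 25871.241^2)
d = 26277.9181 km

26277.9181 km


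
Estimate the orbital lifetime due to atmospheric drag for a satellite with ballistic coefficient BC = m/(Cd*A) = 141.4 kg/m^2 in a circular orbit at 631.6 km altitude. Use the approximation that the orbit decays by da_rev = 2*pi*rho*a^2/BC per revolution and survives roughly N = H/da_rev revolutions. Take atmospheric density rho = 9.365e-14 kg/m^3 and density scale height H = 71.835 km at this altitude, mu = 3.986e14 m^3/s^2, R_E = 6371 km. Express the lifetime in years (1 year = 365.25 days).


a = R_E + alt = 7002.6000 km = 7.0026e+06 m
da_rev = 2*pi*rho*a^2/BC = 2*pi*9.365e-14*(7.0026e+06)^2/141.4 = 0.204059529 m per revolution
N = H/da_rev = 71835.0000 m / 0.204059529 m = 352029.6279 revolutions
P = 2*pi*sqrt(a^3/mu) = 5831.7675 s
lifetime = N*P = 352029.6279 * 5831.7675 = 2.0529549e+09 s = 23761.0525 days
years = 23761.0525 / 365.25 = 65.0542 years

65.0542 years


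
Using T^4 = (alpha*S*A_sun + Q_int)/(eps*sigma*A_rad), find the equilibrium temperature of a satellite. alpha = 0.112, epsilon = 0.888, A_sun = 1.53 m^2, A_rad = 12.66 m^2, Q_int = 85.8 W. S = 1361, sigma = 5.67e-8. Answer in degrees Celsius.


Numerator = alpha*S*A_sun + Q_int = 0.112*1361*1.53 + 85.8 = 319.0210 W
Denominator = eps*sigma*A_rad = 0.888*5.67e-8*12.66 = 6.3742594e-07 W/K^4
T^4 = 5.0048318e+08 K^4
T = 149.5710 K = -123.5790 C

-123.5790 degrees Celsius


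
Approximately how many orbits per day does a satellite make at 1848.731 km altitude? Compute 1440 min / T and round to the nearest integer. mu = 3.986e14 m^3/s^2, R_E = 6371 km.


r = 8.219731e+06 m
T = 2*pi*sqrt(r^3/mu) = 7416.4766 s = 123.6079 min
revs/day = 1440 / 123.6079 = 11.6497
Rounded: 12 revolutions per day

12 revolutions per day


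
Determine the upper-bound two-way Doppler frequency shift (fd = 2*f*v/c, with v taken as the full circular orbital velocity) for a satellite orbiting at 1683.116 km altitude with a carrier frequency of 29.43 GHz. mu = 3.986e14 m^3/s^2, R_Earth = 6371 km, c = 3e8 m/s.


r = 8.054116e+06 m
v = sqrt(mu/r) = 7034.9288 m/s (worst-case radial velocity)
f = 29.43 GHz = 2.943e+10 Hz
fd = 2*f*v/c = 2*2.943e+10*7034.9288/3.0e+08
fd = 1.380253e+06 Hz

1.3803e+06 Hz


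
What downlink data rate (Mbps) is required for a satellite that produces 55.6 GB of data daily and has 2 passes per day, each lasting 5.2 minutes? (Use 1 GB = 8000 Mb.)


total contact time = 2 * 5.2 * 60 = 624.0000 s
data = 55.6 GB = 444800.0000 Mb
rate = 444800.0000 / 624.0000 = 712.8205 Mbps

712.8205 Mbps


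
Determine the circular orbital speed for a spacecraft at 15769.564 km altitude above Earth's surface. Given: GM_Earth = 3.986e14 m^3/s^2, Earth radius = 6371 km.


r = R_E + alt = 6371.0 + 15769.564 = 22140.5640 km = 2.2140564e+07 m
v = sqrt(mu/r) = sqrt(3.986e14 / 2.2140564e+07) = 4243.0125 m/s = 4.2430 km/s

4.2430 km/s


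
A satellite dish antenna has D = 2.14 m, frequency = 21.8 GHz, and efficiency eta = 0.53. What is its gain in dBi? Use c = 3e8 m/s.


lambda = c/f = 3e8 / 2.18e+10 = 0.01376147 m
G = eta*(pi*D/lambda)^2 = 0.53*(pi*2.14/0.01376147)^2
G = 126495.0816 (linear)
G = 10*log10(126495.0816) = 51.0207 dBi

51.0207 dBi


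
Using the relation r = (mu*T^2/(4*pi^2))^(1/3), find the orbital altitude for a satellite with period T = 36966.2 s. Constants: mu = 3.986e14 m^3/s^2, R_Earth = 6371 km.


T = 36966.2 s
r = (mu*T^2/(4*pi^2))^(1/3) = (3.986e14 * 36966.2^2 / (4*pi^2))^(1/3)
r = 2.3984411e+07 m = 23984.4110 km
alt = r - R_E = 23984.4110 - 6371 = 17613.4110 km

17613.4110 km


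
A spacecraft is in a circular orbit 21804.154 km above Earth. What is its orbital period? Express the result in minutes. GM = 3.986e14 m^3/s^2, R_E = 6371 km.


r = 28175.1540 km = 2.8175154e+07 m
T = 2*pi*sqrt(r^3/mu) = 2*pi*sqrt(2.2366545e+22 / 3.986e14)
T = 47066.3661 s = 784.4394 min

784.4394 minutes


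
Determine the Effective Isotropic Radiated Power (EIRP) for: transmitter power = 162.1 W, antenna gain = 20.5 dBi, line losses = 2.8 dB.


Pt = 162.1 W = 22.0978 dBW
EIRP = Pt_dBW + Gt - losses = 22.0978 + 20.5 - 2.8 = 39.7978 dBW

39.7978 dBW


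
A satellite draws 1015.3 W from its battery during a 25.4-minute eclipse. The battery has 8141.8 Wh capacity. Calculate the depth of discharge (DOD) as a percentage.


E_used = P * t / 60 = 1015.3 * 25.4 / 60 = 429.8103 Wh
DOD = E_used / E_total * 100 = 429.8103 / 8141.8 * 100
DOD = 5.2791 %

5.2791 %


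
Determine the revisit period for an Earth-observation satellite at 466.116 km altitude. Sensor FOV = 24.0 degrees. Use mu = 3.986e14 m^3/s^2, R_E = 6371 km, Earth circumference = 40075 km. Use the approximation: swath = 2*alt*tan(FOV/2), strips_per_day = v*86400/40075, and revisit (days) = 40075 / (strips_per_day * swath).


swath = 2*466.116*tan(0.2094395) = 198.1520 km
v = sqrt(mu/r) = 7635.4067 m/s = 7.6354 km/s
strips/day = v*86400/40075 = 7.6354*86400/40075 = 16.4616
coverage/day = strips * swath = 16.4616 * 198.1520 = 3261.9020 km
revisit = 40075 / 3261.9020 = 12.2858 days

12.2858 days


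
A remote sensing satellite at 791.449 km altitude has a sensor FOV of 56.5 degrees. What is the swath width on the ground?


FOV = 56.5 deg = 0.986111 rad
swath = 2 * alt * tan(FOV/2) = 2 * 791.449 * tan(0.4930555)
swath = 2 * 791.449 * 0.5373194
swath = 850.5218 km

850.5218 km


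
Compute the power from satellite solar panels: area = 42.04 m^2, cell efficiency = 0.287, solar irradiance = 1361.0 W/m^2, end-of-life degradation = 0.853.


P = area * eta * S * degradation
P = 42.04 * 0.287 * 1361.0 * 0.853
P = 14007.2139 W

14007.2139 W


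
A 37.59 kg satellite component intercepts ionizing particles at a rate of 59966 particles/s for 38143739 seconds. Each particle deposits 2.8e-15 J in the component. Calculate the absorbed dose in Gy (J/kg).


Total energy deposited = rate * time * E_per
  = 59966 * 38143739 * 2.8e-15 = 0.006404517 J
Dose = E_total / mass = 0.006404517 / 37.59
Dose = 1.7037821e-04 Gy

1.7038e-04 Gy


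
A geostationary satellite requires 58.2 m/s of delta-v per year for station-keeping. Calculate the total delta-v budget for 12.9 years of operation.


dV = rate * years = 58.2 * 12.9
dV = 750.7800 m/s

750.7800 m/s


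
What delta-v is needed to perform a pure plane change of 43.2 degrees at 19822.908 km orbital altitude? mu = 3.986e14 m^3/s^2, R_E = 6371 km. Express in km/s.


r = 26193.9080 km = 2.6193908e+07 m
V = sqrt(mu/r) = 3900.9331 m/s
di = 43.2 deg = 0.7539822 rad
dV = 2*V*sin(di/2) = 2*3900.9331*sin(0.3769911)
dV = 2872.0585 m/s = 2.8721 km/s

2.8721 km/s


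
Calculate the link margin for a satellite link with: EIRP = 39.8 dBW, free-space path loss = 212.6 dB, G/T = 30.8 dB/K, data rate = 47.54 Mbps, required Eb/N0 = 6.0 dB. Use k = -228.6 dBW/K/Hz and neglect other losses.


C/N0 = EIRP - FSPL + G/T - k = 39.8 - 212.6 + 30.8 - (-228.6)
C/N0 = 86.6000 dB-Hz
R_b = 47.54 Mbps = 4.754e+07 bps -> 10*log10(R_b) = 76.7706 dB-Hz
Eb/N0 = C/N0 - 10*log10(R_b) = 86.6000 - 76.7706 = 9.8294 dB
Margin = Eb/N0 - Eb/N0_req = 9.8294 - 6.0 = 3.8294 dB (link closes)

3.8294 dB


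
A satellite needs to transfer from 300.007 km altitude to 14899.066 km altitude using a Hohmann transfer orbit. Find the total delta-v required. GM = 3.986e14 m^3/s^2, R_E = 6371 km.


r1 = 6671.0070 km = 6.671007e+06 m
r2 = 21270.0660 km = 2.1270066e+07 m
dv1 = sqrt(mu/r1)*(sqrt(2*r2/(r1+r2)) - 1) = 1807.9739 m/s
dv2 = sqrt(mu/r2)*(1 - sqrt(2*r1/(r1+r2))) = 1337.5741 m/s
total dv = |dv1| + |dv2| = 1807.9739 + 1337.5741 = 3145.5480 m/s = 3.1455 km/s

3.1455 km/s


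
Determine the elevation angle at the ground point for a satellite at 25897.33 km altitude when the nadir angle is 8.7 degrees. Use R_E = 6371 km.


r = R_E + alt = 32268.3300 km
Law of sines in the satellite / Earth-center / ground-point triangle:
  sin(nadir)/R_E = sin(90 + el)/r  =>  cos(el) = (r/R_E)*sin(nadir)
cos(el) = (32268.3300 / 6371.0000) * sin(8.7 deg) = 0.7661174
el = arccos(0.7661174) = 39.9935 deg
(Earth-central angle = 90 - nadir - el = 41.3065 deg)

39.9935 degrees


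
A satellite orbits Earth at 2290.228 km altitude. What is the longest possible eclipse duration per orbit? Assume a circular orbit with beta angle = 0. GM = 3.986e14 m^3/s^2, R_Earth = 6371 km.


r = 8661.2280 km
T = 133.6993 min
Eclipse fraction = arcsin(R_E/r)/pi = arcsin(6371.0000/8661.2280)/pi
= arcsin(0.735577)/pi = 0.2630889
Eclipse duration = 0.2630889 * 133.6993 = 35.1748 min

35.1748 minutes


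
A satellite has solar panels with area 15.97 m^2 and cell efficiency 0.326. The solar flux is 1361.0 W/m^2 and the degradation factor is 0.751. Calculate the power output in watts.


P = area * eta * S * degradation
P = 15.97 * 0.326 * 1361.0 * 0.751
P = 5321.3347 W

5321.3347 W


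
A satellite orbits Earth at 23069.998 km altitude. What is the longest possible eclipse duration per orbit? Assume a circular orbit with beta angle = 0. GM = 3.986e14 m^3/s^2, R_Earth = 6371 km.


r = 29440.9980 km
T = 837.8934 min
Eclipse fraction = arcsin(R_E/r)/pi = arcsin(6371.0000/29440.9980)/pi
= arcsin(0.2163989)/pi = 0.06943117
Eclipse duration = 0.06943117 * 837.8934 = 58.1759 min

58.1759 minutes


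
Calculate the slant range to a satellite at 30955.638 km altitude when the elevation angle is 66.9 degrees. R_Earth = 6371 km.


h = 30955.638 km, el = 66.9 deg
d = -R_E*sin(el) + sqrt((R_E*sin(el))^2 + 2*R_E*h + h^2)
d = -6371.0000*sin(1.1676) + sqrt((6371.0000*0.9198215)^2 + 2*6371.0000*30955.638 + 30955.638^2)
d = 31382.6690 km

31382.6690 km


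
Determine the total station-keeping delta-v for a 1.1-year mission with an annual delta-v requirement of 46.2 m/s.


dV = rate * years = 46.2 * 1.1
dV = 50.8200 m/s

50.8200 m/s


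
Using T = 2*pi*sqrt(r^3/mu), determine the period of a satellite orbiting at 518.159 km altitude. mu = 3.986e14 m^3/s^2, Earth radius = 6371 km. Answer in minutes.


r = 6889.1590 km = 6.889159e+06 m
T = 2*pi*sqrt(r^3/mu) = 2*pi*sqrt(3.2696301e+20 / 3.986e14)
T = 5690.6324 s = 94.8439 min

94.8439 minutes


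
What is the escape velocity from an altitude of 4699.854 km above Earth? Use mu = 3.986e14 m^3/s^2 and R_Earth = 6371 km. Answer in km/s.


r = 6371.0 + 4699.854 = 11070.8540 km = 1.1070854e+07 m
v_esc = sqrt(2*mu/r) = sqrt(2*3.986e14 / 1.1070854e+07)
v_esc = 8485.8057 m/s = 8.4858 km/s

8.4858 km/s


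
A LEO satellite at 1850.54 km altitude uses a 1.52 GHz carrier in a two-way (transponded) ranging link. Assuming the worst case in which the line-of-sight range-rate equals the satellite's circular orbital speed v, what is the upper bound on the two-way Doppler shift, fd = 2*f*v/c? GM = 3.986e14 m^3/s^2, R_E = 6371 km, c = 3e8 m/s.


r = 8.22154e+06 m
v = sqrt(mu/r) = 6962.9305 m/s (worst-case radial velocity)
f = 1.52 GHz = 1.52e+09 Hz
fd = 2*f*v/c = 2*1.52e+09*6962.9305/3.0e+08
fd = 70557.6957 Hz

70557.6957 Hz


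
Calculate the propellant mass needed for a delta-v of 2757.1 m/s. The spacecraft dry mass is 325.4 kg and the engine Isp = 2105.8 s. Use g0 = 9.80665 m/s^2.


ve = Isp * g0 = 2105.8 * 9.80665 = 20650.843570 m/s
mass ratio = exp(dv/ve) = exp(2757.1/20650.843570) = 1.14283302
m_prop = m_dry * (mr - 1) = 325.4 * (1.14283302 - 1)
m_prop = 46.4779 kg

46.4779 kg


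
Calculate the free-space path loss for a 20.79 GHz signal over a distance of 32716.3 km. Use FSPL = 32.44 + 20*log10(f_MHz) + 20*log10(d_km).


f = 20.79 GHz = 20790.0000 MHz
d = 32716.3 km
FSPL = 32.44 + 20*log10(20790.0000) + 20*log10(32716.3)
FSPL = 32.44 + 86.3571 + 90.2953
FSPL = 209.0924 dB

209.0924 dB


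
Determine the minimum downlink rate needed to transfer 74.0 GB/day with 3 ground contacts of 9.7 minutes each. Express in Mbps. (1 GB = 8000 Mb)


total contact time = 3 * 9.7 * 60 = 1746.0000 s
data = 74.0 GB = 592000.0000 Mb
rate = 592000.0000 / 1746.0000 = 339.0607 Mbps

339.0607 Mbps


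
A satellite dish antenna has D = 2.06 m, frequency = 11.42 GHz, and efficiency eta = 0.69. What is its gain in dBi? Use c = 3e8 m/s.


lambda = c/f = 3e8 / 1.142e+10 = 0.0262697 m
G = eta*(pi*D/lambda)^2 = 0.69*(pi*2.06/0.0262697)^2
G = 41876.7506 (linear)
G = 10*log10(41876.7506) = 46.2197 dBi

46.2197 dBi


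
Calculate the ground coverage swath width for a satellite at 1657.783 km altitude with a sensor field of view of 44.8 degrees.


FOV = 44.8 deg = 0.7819075 rad
swath = 2 * alt * tan(FOV/2) = 2 * 1657.783 * tan(0.3909538)
swath = 2 * 1657.783 * 0.4121703
swath = 1366.5777 km

1366.5777 km


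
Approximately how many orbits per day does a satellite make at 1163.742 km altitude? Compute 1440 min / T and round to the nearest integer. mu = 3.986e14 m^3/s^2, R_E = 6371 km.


r = 7.534742e+06 m
T = 2*pi*sqrt(r^3/mu) = 6508.9929 s = 108.4832 min
revs/day = 1440 / 108.4832 = 13.2739
Rounded: 13 revolutions per day

13 revolutions per day


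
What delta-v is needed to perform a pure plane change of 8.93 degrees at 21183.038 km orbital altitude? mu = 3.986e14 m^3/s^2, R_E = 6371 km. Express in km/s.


r = 27554.0380 km = 2.7554038e+07 m
V = sqrt(mu/r) = 3803.4352 m/s
di = 8.93 deg = 0.1558579 rad
dV = 2*V*sin(di/2) = 2*3803.4352*sin(0.07792895)
dV = 592.1956 m/s = 0.5921956 km/s

0.5922 km/s


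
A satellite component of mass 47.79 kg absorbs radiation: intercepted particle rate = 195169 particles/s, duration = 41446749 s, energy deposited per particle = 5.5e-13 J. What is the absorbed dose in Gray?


Total energy deposited = rate * time * E_per
  = 195169 * 41446749 * 5.5e-13 = 4.4490 J
Dose = E_total / mass = 4.4490 / 47.79
Dose = 0.09309513 Gy

0.0931 Gy


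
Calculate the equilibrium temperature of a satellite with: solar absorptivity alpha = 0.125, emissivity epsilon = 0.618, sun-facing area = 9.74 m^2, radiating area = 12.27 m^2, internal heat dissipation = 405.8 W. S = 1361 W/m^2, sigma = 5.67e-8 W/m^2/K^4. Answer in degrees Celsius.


Numerator = alpha*S*A_sun + Q_int = 0.125*1361*9.74 + 405.8 = 2062.8175 W
Denominator = eps*sigma*A_rad = 0.618*5.67e-8*12.27 = 4.2994816e-07 W/K^4
T^4 = 4.7978284e+09 K^4
T = 263.1850 K = -9.9650 C

-9.9650 degrees Celsius


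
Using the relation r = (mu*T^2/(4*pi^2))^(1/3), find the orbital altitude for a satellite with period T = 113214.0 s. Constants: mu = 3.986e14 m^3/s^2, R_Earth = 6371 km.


T = 113214.0 s
r = (mu*T^2/(4*pi^2))^(1/3) = (3.986e14 * 113214.0^2 / (4*pi^2))^(1/3)
r = 5.0581605e+07 m = 50581.6054 km
alt = r - R_E = 50581.6054 - 6371 = 44210.6054 km

44210.6054 km


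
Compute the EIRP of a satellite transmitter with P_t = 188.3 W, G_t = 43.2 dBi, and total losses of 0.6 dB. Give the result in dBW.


Pt = 188.3 W = 22.7485 dBW
EIRP = Pt_dBW + Gt - losses = 22.7485 + 43.2 - 0.6 = 65.3485 dBW

65.3485 dBW


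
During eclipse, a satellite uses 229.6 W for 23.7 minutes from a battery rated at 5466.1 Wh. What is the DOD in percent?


E_used = P * t / 60 = 229.6 * 23.7 / 60 = 90.6920 Wh
DOD = E_used / E_total * 100 = 90.6920 / 5466.1 * 100
DOD = 1.6592 %

1.6592 %


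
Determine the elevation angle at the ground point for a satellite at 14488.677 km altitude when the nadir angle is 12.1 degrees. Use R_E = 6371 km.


r = R_E + alt = 20859.6770 km
Law of sines in the satellite / Earth-center / ground-point triangle:
  sin(nadir)/R_E = sin(90 + el)/r  =>  cos(el) = (r/R_E)*sin(nadir)
cos(el) = (20859.6770 / 6371.0000) * sin(12.1 deg) = 0.6863248
el = arccos(0.6863248) = 46.6601 deg
(Earth-central angle = 90 - nadir - el = 31.2399 deg)

46.6601 degrees


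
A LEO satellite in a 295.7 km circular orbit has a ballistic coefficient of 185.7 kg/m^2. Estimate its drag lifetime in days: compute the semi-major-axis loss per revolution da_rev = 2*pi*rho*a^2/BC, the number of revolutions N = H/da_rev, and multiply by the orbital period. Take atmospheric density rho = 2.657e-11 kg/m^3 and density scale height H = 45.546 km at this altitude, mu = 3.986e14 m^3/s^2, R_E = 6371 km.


a = R_E + alt = 6666.7000 km = 6.6667e+06 m
da_rev = 2*pi*rho*a^2/BC = 2*pi*2.657e-11*(6.6667e+06)^2/185.7 = 39.955939 m per revolution
N = H/da_rev = 45546.0000 m / 39.955939 m = 1139.9056 revolutions
P = 2*pi*sqrt(a^3/mu) = 5417.2339 s
lifetime = N*P = 1139.9056 * 5417.2339 = 6.1751354e+06 s = 71.4715 days

71.4715 days


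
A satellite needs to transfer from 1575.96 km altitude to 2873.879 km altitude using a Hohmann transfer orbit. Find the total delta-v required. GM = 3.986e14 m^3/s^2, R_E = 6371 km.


r1 = 7946.9600 km = 7.94696e+06 m
r2 = 9244.8790 km = 9.244879e+06 m
dv1 = sqrt(mu/r1)*(sqrt(2*r2/(r1+r2)) - 1) = 262.4758 m/s
dv2 = sqrt(mu/r2)*(1 - sqrt(2*r1/(r1+r2))) = 252.7275 m/s
total dv = |dv1| + |dv2| = 262.4758 + 252.7275 = 515.2033 m/s = 0.5152033 km/s

0.5152 km/s


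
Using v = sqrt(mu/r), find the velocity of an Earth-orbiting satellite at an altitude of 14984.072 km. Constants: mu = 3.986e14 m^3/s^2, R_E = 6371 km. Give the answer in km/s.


r = R_E + alt = 6371.0 + 14984.072 = 21355.0720 km = 2.1355072e+07 m
v = sqrt(mu/r) = sqrt(3.986e14 / 2.1355072e+07) = 4320.3420 m/s = 4.3203 km/s

4.3203 km/s


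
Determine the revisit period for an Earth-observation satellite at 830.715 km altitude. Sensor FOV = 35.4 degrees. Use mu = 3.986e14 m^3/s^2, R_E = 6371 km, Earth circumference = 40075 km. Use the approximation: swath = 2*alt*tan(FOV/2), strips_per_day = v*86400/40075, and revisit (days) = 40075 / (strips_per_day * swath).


swath = 2*830.715*tan(0.3089233) = 530.2299 km
v = sqrt(mu/r) = 7439.6188 m/s = 7.4396 km/s
strips/day = v*86400/40075 = 7.4396*86400/40075 = 16.0395
coverage/day = strips * swath = 16.0395 * 530.2299 = 8504.6246 km
revisit = 40075 / 8504.6246 = 4.7121 days

4.7121 days


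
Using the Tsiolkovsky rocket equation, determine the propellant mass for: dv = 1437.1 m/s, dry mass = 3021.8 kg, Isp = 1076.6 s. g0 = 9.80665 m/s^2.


ve = Isp * g0 = 1076.6 * 9.80665 = 10557.839390 m/s
mass ratio = exp(dv/ve) = exp(1437.1/10557.839390) = 1.14581579
m_prop = m_dry * (mr - 1) = 3021.8 * (1.14581579 - 1)
m_prop = 440.6262 kg

440.6262 kg


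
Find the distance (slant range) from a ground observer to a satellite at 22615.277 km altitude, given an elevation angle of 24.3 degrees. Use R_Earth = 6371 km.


h = 22615.277 km, el = 24.3 deg
d = -R_E*sin(el) + sqrt((R_E*sin(el))^2 + 2*R_E*h + h^2)
d = -6371.0000*sin(0.424115) + sqrt((6371.0000*0.4115144)^2 + 2*6371.0000*22615.277 + 22615.277^2)
d = 25776.9784 km

25776.9784 km


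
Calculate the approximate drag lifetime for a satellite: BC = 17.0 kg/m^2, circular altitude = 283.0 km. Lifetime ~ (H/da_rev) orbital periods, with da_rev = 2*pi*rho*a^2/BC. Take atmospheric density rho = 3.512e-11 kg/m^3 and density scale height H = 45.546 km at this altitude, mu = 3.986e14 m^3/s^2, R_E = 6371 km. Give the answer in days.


a = R_E + alt = 6654.0000 km = 6.654e+06 m
da_rev = 2*pi*rho*a^2/BC = 2*pi*3.512e-11*(6.654e+06)^2/17.0 = 574.713035 m per revolution
N = H/da_rev = 45546.0000 m / 574.713035 m = 79.2500 revolutions
P = 2*pi*sqrt(a^3/mu) = 5401.7616 s
lifetime = N*P = 79.2500 * 5401.7616 = 428089.5342 s = 4.9547 days

4.9547 days


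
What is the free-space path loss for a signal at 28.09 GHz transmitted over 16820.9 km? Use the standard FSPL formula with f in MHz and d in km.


f = 28.09 GHz = 28090.0000 MHz
d = 16820.9 km
FSPL = 32.44 + 20*log10(28090.0000) + 20*log10(16820.9)
FSPL = 32.44 + 88.9710 + 84.5170
FSPL = 205.9280 dB

205.9280 dB


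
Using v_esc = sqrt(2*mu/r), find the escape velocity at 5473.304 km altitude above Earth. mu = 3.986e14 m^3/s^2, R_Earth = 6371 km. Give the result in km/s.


r = 6371.0 + 5473.304 = 11844.3040 km = 1.1844304e+07 m
v_esc = sqrt(2*mu/r) = sqrt(2*3.986e14 / 1.1844304e+07)
v_esc = 8204.0608 m/s = 8.2041 km/s

8.2041 km/s


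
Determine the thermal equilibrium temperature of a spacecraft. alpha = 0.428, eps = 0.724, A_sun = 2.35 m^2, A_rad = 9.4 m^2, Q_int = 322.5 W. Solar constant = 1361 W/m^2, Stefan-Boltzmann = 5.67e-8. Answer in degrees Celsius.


Numerator = alpha*S*A_sun + Q_int = 0.428*1361*2.35 + 322.5 = 1691.3938 W
Denominator = eps*sigma*A_rad = 0.724*5.67e-8*9.4 = 3.8587752e-07 W/K^4
T^4 = 4.38324e+09 K^4
T = 257.3053 K = -15.8447 C

-15.8447 degrees Celsius


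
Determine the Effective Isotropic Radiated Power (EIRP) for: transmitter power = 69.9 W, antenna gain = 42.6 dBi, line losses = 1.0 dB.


Pt = 69.9 W = 18.4448 dBW
EIRP = Pt_dBW + Gt - losses = 18.4448 + 42.6 - 1.0 = 60.0448 dBW

60.0448 dBW


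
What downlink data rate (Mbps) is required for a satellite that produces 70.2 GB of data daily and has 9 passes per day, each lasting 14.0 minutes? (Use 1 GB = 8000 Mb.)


total contact time = 9 * 14.0 * 60 = 7560.0000 s
data = 70.2 GB = 561600.0000 Mb
rate = 561600.0000 / 7560.0000 = 74.2857 Mbps

74.2857 Mbps


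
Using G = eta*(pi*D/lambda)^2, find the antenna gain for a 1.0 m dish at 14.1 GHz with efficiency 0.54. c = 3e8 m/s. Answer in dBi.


lambda = c/f = 3e8 / 1.41e+10 = 0.0212766 m
G = eta*(pi*D/lambda)^2 = 0.54*(pi*1.0/0.0212766)^2
G = 11773.0563 (linear)
G = 10*log10(11773.0563) = 40.7089 dBi

40.7089 dBi


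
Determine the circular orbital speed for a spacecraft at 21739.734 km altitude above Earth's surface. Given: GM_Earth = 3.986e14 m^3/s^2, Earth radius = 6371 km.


r = R_E + alt = 6371.0 + 21739.734 = 28110.7340 km = 2.8110734e+07 m
v = sqrt(mu/r) = sqrt(3.986e14 / 2.8110734e+07) = 3765.5859 m/s = 3.7656 km/s

3.7656 km/s


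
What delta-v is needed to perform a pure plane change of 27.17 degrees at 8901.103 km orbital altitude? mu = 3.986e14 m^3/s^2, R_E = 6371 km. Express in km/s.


r = 15272.1030 km = 1.5272103e+07 m
V = sqrt(mu/r) = 5108.8038 m/s
di = 27.17 deg = 0.474206 rad
dV = 2*V*sin(di/2) = 2*5108.8038*sin(0.237103)
dV = 2399.9898 m/s = 2.4000 km/s

2.4000 km/s
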